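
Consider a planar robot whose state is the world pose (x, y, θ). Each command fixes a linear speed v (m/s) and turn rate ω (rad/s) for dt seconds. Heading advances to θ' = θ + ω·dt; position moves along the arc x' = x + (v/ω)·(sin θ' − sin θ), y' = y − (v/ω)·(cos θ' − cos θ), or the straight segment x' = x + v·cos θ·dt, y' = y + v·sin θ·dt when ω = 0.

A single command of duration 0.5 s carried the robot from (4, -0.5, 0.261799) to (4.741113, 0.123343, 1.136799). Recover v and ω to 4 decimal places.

v = 2.0000, ω = 1.7500

Δθ = 1.136799 − 0.261799 = 0.875000
ω = Δθ/dt = 0.875000/0.5 = 1.7500
R = Δx/(sin θ' − sin θ) = 1.1429
v = R·ω = 1.1429·1.7500 = 2.0000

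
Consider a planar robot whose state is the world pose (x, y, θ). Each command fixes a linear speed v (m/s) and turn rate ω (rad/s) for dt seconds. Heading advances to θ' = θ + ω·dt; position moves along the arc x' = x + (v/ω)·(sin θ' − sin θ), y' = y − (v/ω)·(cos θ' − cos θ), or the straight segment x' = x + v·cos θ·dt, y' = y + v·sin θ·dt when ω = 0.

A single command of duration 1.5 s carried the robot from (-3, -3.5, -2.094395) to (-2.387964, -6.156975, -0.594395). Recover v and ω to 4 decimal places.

Δθ = -0.594395 − -2.094395 = 1.500000
ω = Δθ/dt = 1.500000/1.5 = 1.0000
R = −Δy/(cos θ' − cos θ) = 2.0000
v = R·ω = 2.0000·1.0000 = 2.0000

v = 2.0000, ω = 1.0000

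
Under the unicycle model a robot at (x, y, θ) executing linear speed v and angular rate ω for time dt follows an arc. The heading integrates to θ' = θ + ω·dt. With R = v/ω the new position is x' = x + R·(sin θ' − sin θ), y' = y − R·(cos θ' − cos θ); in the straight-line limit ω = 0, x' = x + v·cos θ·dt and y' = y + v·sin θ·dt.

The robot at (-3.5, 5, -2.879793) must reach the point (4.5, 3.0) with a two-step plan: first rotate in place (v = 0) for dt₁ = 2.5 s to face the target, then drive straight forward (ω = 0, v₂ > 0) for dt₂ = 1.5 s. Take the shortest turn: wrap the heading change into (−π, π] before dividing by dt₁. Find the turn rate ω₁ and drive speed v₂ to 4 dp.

heading to target = atan2(3−5, 4.5−-3.5) = -0.2450
Δθ = wrap(-0.2450 − -2.8798) = 2.6348; ω₁ = Δθ/dt₁ = 1.0539
distance = √((4.5−-3.5)² + (3−5)²) = 8.2462; v₂ = distance/dt₂ = 5.4975

ω₁ = 1.0539, v₂ = 5.4975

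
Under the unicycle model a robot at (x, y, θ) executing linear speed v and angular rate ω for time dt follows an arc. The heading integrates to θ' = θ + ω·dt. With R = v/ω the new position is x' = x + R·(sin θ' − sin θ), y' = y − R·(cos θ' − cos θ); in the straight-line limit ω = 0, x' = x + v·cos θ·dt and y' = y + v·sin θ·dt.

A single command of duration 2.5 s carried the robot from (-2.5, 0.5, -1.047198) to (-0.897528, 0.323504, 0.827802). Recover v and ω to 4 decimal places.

Δθ = 0.827802 − -1.047198 = 1.875000
ω = Δθ/dt = 1.875000/2.5 = 0.7500
R = Δx/(sin θ' − sin θ) = 1.0000
v = R·ω = 1.0000·0.7500 = 0.7500

v = 0.7500, ω = 0.7500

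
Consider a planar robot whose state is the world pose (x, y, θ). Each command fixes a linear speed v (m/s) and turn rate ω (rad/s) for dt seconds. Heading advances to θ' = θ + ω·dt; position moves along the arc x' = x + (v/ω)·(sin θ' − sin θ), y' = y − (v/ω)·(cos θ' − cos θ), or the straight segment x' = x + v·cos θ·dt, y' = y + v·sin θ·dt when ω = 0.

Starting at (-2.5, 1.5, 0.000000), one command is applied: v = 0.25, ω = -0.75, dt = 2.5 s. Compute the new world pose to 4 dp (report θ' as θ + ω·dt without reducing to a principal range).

θ' = 0.0000 + -0.75·2.5 = -1.8750
R = v/ω = 0.25/-0.75 = -0.3333
x' = -2.5 + -0.3333·(sin -1.8750 − sin 0.0000) = -2.1820
y' = 1.5 − -0.3333·(cos -1.8750 − cos 0.0000) = 1.0668

(-2.1820, 1.0668, -1.8750)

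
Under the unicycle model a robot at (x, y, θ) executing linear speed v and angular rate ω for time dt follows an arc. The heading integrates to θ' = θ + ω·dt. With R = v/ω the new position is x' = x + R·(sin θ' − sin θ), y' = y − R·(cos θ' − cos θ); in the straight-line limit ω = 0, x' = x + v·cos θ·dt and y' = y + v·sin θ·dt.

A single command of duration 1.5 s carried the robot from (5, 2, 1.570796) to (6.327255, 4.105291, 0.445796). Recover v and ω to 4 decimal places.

v = 1.7500, ω = -0.7500

Δθ = 0.445796 − 1.570796 = -1.125000
ω = Δθ/dt = -1.125000/1.5 = -0.7500
R = −Δy/(cos θ' − cos θ) = -2.3333
v = R·ω = -2.3333·-0.7500 = 1.7500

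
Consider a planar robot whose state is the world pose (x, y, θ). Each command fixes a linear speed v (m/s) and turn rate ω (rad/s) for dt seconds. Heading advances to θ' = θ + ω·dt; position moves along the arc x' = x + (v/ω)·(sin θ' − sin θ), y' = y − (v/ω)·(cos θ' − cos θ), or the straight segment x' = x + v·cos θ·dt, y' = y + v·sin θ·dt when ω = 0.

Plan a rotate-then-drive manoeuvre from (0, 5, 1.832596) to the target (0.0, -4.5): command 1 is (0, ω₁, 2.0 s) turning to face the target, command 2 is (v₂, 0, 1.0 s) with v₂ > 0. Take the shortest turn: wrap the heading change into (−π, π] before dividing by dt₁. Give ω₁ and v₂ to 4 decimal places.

ω₁ = 1.4399, v₂ = 9.5000

heading to target = atan2(-4.5−5, 0−0) = -1.5708
Δθ = wrap(-1.5708 − 1.8326) = 2.8798; ω₁ = Δθ/dt₁ = 1.4399
distance = √((0−0)² + (-4.5−5)²) = 9.5000; v₂ = distance/dt₂ = 9.5000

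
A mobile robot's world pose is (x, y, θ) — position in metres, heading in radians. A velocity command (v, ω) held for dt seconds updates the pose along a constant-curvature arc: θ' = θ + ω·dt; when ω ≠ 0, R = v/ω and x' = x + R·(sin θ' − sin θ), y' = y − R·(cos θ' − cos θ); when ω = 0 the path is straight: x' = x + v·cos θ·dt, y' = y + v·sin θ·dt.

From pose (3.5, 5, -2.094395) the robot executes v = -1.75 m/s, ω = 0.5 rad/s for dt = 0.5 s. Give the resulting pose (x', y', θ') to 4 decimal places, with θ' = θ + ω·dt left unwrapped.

θ' = -2.0944 + 0.5·0.5 = -1.8444
R = v/ω = -1.75/0.5 = -3.5000
x' = 3.5 + -3.5000·(sin -1.8444 − sin -2.0944) = 3.8387
y' = 5 − -3.5000·(cos -1.8444 − cos -2.0944) = 5.8043

(3.8387, 5.8043, -1.8444)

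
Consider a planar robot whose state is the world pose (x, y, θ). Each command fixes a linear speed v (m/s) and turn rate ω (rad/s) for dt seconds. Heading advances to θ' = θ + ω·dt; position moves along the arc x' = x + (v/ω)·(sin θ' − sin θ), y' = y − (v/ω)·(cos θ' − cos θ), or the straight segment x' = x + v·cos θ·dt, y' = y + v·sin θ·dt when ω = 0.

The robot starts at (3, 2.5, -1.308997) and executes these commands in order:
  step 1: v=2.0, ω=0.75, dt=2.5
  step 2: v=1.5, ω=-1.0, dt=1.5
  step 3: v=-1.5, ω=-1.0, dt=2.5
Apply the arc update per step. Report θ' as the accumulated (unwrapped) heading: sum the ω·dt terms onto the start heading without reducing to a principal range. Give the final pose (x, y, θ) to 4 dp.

(10.6546, 2.8935, -3.4340)

step 1: θ'=0.5660 (R=2.6667) → pose (7.0058, 0.9394, 0.5660)
step 2: θ'=-0.9340 (R=-1.5000) → pose (9.0162, 0.5652, -0.9340)
step 3: θ'=-3.4340 (R=1.5000) → pose (10.6546, 2.8935, -3.4340)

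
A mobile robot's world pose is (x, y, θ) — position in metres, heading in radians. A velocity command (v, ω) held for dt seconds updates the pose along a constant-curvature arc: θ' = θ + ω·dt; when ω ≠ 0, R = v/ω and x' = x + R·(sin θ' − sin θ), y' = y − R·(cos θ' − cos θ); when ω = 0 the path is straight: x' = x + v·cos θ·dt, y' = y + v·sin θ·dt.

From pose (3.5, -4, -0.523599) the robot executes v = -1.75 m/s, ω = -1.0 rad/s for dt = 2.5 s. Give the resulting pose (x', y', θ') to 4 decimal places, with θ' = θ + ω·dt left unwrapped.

(4.1690, -0.7466, -3.0236)

θ' = -0.5236 + -1.0·2.5 = -3.0236
R = v/ω = -1.75/-1.0 = 1.7500
x' = 3.5 + 1.7500·(sin -3.0236 − sin -0.5236) = 4.1690
y' = -4 − 1.7500·(cos -3.0236 − cos -0.5236) = -0.7466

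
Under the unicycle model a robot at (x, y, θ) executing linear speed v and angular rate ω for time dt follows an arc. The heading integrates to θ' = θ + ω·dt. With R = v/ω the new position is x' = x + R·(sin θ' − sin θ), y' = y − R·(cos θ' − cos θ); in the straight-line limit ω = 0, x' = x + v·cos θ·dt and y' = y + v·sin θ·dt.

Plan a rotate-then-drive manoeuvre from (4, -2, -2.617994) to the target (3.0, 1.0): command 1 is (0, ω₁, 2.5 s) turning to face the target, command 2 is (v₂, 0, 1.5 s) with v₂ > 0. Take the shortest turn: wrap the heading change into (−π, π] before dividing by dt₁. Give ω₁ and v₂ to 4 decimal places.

ω₁ = -0.7091, v₂ = 2.1082

heading to target = atan2(1−-2, 3−4) = 1.8925
Δθ = wrap(1.8925 − -2.6180) = -1.7726; ω₁ = Δθ/dt₁ = -0.7091
distance = √((3−4)² + (1−-2)²) = 3.1623; v₂ = distance/dt₂ = 2.1082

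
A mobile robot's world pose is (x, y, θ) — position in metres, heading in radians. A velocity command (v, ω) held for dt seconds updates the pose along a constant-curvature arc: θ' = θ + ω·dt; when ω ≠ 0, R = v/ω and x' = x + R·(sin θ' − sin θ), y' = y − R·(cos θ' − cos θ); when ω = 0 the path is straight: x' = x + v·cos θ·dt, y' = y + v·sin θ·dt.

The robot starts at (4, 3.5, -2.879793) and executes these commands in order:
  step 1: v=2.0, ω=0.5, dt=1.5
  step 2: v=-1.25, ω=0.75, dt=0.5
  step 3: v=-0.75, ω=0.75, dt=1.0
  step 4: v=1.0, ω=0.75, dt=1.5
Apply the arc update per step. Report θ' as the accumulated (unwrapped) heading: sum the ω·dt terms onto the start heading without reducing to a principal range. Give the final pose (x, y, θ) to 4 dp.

(3.0159, 2.4471, 0.1202)

step 1: θ'=-2.1298 (R=4.0000) → pose (1.6441, 1.7576, -2.1298)
step 2: θ'=-1.7548 (R=-1.6667) → pose (1.8697, 2.3366, -1.7548)
step 3: θ'=-1.0048 (R=-1.0000) → pose (1.7306, 3.0558, -1.0048)
step 4: θ'=0.1202 (R=1.3333) → pose (3.0159, 2.4471, 0.1202)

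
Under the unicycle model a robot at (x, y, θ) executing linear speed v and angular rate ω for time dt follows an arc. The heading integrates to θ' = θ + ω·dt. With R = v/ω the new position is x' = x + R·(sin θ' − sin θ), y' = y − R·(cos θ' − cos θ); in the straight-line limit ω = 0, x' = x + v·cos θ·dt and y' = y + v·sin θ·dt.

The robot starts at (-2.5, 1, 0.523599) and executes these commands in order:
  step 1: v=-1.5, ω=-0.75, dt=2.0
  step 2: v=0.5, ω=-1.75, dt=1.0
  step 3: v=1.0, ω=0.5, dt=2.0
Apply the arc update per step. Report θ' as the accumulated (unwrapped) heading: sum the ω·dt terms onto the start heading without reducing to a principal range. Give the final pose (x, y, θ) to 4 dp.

step 1: θ'=-0.9764 (R=2.0000) → pose (-5.1570, 1.6120, -0.9764)
step 2: θ'=-2.7264 (R=-0.2857) → pose (-5.2784, 1.1906, -2.7264)
step 3: θ'=-1.7264 (R=2.0000) → pose (-6.4475, -0.3295, -1.7264)

(-6.4475, -0.3295, -1.7264)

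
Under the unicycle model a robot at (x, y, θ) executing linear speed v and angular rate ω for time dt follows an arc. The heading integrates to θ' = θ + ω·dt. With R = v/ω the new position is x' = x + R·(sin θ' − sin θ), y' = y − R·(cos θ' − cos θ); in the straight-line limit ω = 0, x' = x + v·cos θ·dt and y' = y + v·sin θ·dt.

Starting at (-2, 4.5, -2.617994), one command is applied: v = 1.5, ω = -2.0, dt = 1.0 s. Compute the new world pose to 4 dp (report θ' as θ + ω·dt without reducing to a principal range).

θ' = -2.6180 + -2.0·1.0 = -4.6180
R = v/ω = 1.5/-2.0 = -0.7500
x' = -2 + -0.7500·(sin -4.6180 − sin -2.6180) = -3.1217
y' = 4.5 − -0.7500·(cos -4.6180 − cos -2.6180) = 5.0788

(-3.1217, 5.0788, -4.6180)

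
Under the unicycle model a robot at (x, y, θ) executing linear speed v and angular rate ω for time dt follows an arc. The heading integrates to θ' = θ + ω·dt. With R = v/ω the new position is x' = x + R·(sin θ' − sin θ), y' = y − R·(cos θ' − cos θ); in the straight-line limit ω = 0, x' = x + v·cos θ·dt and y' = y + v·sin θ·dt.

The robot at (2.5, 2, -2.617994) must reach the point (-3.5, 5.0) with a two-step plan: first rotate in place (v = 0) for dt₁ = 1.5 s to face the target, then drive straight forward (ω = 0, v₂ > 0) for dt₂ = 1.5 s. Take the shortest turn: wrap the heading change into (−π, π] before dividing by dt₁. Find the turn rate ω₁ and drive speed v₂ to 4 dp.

ω₁ = -0.6582, v₂ = 4.4721

heading to target = atan2(5−2, -3.5−2.5) = 2.6779
Δθ = wrap(2.6779 − -2.6180) = -0.9872; ω₁ = Δθ/dt₁ = -0.6582
distance = √((-3.5−2.5)² + (5−2)²) = 6.7082; v₂ = distance/dt₂ = 4.4721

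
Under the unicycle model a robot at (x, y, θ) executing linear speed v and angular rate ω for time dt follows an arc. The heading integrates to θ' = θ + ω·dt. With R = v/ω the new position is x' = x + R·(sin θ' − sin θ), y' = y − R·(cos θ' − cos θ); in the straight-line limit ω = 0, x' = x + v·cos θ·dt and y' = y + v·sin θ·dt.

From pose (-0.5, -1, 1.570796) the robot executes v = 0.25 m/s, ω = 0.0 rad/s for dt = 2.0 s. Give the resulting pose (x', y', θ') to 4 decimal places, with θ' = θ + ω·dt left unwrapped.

θ' = 1.5708 + 0.0·2.0 = 1.5708
ω = 0 → straight: x' = -0.5 + 0.25·cos(1.5708)·2.0 = -0.5000
y' = -1 + 0.25·sin(1.5708)·2.0 = -0.5000

(-0.5000, -0.5000, 1.5708)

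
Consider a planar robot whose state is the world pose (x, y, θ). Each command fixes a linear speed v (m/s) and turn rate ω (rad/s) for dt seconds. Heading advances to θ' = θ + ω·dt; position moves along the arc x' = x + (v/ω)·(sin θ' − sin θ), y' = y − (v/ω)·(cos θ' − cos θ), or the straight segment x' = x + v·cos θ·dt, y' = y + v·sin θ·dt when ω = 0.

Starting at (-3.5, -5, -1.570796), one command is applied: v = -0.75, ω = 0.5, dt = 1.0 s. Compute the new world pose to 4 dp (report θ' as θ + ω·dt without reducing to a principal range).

(-3.6836, -4.2809, -1.0708)

θ' = -1.5708 + 0.5·1.0 = -1.0708
R = v/ω = -0.75/0.5 = -1.5000
x' = -3.5 + -1.5000·(sin -1.0708 − sin -1.5708) = -3.6836
y' = -5 − -1.5000·(cos -1.0708 − cos -1.5708) = -4.2809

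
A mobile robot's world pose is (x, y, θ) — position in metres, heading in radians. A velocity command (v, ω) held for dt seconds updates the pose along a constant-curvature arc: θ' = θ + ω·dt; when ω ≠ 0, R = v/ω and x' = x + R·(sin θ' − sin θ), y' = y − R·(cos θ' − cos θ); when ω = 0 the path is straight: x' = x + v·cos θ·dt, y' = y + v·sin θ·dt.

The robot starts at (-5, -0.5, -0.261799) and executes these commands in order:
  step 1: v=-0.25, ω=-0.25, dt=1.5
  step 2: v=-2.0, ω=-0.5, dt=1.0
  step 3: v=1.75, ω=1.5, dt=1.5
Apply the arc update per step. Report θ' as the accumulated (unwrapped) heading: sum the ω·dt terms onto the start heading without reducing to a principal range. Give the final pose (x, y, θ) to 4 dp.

(-4.4813, 1.1711, 1.1132)

step 1: θ'=-0.6368 (R=1.0000) → pose (-5.3358, -0.3381, -0.6368)
step 2: θ'=-1.1368 (R=4.0000) → pose (-6.5865, 1.1959, -1.1368)
step 3: θ'=1.1132 (R=1.1667) → pose (-4.4813, 1.1711, 1.1132)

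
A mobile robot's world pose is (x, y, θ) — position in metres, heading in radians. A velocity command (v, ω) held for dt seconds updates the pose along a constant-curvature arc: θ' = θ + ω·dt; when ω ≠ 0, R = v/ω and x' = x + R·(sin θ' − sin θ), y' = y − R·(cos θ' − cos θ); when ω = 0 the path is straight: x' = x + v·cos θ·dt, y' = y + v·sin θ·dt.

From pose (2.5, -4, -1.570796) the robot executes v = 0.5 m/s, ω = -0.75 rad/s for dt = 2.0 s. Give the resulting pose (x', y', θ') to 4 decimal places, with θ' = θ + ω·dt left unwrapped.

(1.8805, -4.6650, -3.0708)

θ' = -1.5708 + -0.75·2.0 = -3.0708
R = v/ω = 0.5/-0.75 = -0.6667
x' = 2.5 + -0.6667·(sin -3.0708 − sin -1.5708) = 1.8805
y' = -4 − -0.6667·(cos -3.0708 − cos -1.5708) = -4.6650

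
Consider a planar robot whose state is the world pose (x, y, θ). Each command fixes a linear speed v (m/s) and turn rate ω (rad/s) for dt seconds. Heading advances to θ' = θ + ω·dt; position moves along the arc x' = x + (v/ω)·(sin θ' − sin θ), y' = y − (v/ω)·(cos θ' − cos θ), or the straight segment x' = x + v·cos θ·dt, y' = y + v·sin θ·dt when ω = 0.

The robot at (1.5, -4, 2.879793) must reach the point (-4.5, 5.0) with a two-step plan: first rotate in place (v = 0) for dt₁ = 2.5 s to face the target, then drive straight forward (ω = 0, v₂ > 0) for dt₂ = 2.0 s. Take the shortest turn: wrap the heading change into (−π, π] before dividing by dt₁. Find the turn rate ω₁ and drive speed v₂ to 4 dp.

ω₁ = -0.2884, v₂ = 5.4083

heading to target = atan2(5−-4, -4.5−1.5) = 2.1588
Δθ = wrap(2.1588 − 2.8798) = -0.7210; ω₁ = Δθ/dt₁ = -0.2884
distance = √((-4.5−1.5)² + (5−-4)²) = 10.8167; v₂ = distance/dt₂ = 5.4083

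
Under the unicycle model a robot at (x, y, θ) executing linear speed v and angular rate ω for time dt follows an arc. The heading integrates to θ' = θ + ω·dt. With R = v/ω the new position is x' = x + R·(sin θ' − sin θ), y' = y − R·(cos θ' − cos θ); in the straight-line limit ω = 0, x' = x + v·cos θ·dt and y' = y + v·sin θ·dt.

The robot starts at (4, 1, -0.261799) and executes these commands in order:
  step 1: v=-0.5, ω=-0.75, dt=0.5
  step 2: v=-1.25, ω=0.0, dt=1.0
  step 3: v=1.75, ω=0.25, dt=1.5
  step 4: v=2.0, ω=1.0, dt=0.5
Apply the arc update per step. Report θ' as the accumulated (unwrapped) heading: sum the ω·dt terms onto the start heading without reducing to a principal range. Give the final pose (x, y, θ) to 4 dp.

(6.1113, 0.7061, 0.2382)

step 1: θ'=-0.6368 (R=0.6667) → pose (3.7761, 1.1079, -0.6368)
step 2: θ'=-0.6368 (straight) → pose (2.7711, 1.8512, -0.6368)
step 3: θ'=-0.2618 (R=7.0000) → pose (5.1218, 0.7178, -0.2618)
step 4: θ'=0.2382 (R=2.0000) → pose (6.1113, 0.7061, 0.2382)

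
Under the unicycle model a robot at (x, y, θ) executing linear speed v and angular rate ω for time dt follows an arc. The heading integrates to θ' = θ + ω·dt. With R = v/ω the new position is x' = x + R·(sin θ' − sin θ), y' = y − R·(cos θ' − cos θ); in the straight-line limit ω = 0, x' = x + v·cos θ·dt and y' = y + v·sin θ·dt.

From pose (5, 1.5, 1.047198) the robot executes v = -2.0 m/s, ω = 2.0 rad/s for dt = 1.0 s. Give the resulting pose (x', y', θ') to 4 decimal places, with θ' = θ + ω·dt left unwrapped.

(5.7718, 0.0045, 3.0472)

θ' = 1.0472 + 2.0·1.0 = 3.0472
R = v/ω = -2.0/2.0 = -1.0000
x' = 5 + -1.0000·(sin 3.0472 − sin 1.0472) = 5.7718
y' = 1.5 − -1.0000·(cos 3.0472 − cos 1.0472) = 0.0045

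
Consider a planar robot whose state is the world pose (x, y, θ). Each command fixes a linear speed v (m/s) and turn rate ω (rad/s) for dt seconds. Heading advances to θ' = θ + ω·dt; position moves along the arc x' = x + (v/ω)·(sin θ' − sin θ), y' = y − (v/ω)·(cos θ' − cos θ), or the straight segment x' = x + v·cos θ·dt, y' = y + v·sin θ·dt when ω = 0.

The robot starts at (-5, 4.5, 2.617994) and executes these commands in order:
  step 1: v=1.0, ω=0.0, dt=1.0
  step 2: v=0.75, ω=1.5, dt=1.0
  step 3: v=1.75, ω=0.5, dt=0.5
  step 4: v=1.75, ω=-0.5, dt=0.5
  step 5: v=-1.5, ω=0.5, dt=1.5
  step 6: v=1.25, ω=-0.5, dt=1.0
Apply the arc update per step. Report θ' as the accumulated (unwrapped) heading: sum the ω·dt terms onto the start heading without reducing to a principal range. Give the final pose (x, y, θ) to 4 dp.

(-6.9581, 4.2038, 4.3680)

step 1: θ'=2.6180 (straight) → pose (-5.8660, 5.0000, 2.6180)
step 2: θ'=4.1180 (R=0.5000) → pose (-6.5303, 4.8470, 4.1180)
step 3: θ'=4.3680 (R=3.5000) → pose (-6.9250, 4.0687, 4.3680)
step 4: θ'=4.1180 (R=-3.5000) → pose (-7.3198, 3.2903, 4.1180)
step 5: θ'=4.8680 (R=-3.0000) → pose (-6.8415, 5.4353, 4.8680)
step 6: θ'=4.3680 (R=-2.5000) → pose (-6.9581, 4.2038, 4.3680)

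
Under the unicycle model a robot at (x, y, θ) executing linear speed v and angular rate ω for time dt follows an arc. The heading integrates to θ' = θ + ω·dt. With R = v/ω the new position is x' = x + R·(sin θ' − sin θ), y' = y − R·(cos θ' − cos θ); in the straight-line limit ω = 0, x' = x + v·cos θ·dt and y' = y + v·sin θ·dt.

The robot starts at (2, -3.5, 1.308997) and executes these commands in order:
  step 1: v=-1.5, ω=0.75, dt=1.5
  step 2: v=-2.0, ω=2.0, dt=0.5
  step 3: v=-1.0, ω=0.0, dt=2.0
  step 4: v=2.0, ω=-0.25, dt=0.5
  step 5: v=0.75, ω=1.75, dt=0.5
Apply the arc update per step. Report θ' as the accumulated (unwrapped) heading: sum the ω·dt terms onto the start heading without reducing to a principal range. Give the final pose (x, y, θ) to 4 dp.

step 1: θ'=2.4340 (R=-2.0000) → pose (2.6318, -5.5375, 2.4340)
step 2: θ'=3.4340 (R=-1.0000) → pose (3.5701, -5.7351, 3.4340)
step 3: θ'=3.4340 (straight) → pose (5.4852, -5.1586, 3.4340)
step 4: θ'=3.3090 (R=-8.0000) → pose (4.5122, -5.3863, 3.3090)
step 5: θ'=4.1840 (R=0.4286) → pose (4.2134, -5.5929, 4.1840)

(4.2134, -5.5929, 4.1840)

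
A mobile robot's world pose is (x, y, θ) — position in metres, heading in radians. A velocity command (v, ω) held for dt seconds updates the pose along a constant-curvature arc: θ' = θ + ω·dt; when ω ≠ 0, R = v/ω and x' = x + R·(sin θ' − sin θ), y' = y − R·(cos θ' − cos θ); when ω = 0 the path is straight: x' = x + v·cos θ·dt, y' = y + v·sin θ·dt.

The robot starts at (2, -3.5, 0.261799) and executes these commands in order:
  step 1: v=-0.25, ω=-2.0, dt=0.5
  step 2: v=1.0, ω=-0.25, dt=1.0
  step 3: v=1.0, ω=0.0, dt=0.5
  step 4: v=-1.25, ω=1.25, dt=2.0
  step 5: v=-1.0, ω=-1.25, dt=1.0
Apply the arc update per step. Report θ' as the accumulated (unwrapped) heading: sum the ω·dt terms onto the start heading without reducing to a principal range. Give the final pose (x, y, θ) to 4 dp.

step 1: θ'=-0.7382 (R=0.1250) → pose (1.8835, -3.4717, -0.7382)
step 2: θ'=-0.9882 (R=-4.0000) → pose (2.5318, -4.2297, -0.9882)
step 3: θ'=-0.9882 (straight) → pose (2.8069, -4.6472, -0.9882)
step 4: θ'=1.5118 (R=-1.0000) → pose (0.9736, -5.1384, 1.5118)
step 5: θ'=0.2618 (R=0.8000) → pose (0.3821, -5.8640, 0.2618)

(0.3821, -5.8640, 0.2618)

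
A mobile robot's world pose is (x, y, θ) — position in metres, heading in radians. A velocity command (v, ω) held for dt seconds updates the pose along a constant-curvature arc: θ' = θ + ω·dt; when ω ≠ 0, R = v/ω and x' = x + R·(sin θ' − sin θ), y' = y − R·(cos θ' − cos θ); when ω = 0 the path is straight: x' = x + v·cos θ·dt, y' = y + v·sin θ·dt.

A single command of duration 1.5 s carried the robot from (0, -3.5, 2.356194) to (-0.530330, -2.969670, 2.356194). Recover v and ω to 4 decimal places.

Δθ = 2.356194 − 2.356194 = 0.000000
ω = Δθ/dt = 0.000000/1.5 = 0.0000
ω = 0 → v = (Δx·cos θ + Δy·sin θ)/dt = 0.5000

v = 0.5000, ω = 0.0000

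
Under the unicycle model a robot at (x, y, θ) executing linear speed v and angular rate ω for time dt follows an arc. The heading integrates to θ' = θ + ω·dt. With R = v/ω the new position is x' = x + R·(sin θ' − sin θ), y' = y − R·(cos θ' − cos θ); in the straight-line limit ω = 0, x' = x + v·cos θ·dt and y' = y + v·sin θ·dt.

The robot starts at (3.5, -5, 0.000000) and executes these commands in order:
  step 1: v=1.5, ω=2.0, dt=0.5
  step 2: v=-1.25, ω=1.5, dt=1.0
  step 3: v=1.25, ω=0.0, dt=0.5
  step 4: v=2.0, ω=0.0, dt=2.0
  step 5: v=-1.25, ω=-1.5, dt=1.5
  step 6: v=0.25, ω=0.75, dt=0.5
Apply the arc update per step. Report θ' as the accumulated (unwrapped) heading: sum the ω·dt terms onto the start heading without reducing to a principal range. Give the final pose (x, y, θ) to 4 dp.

step 1: θ'=1.0000 (R=0.7500) → pose (4.1311, -4.6552, 1.0000)
step 2: θ'=2.5000 (R=-0.8333) → pose (4.3336, -5.7731, 2.5000)
step 3: θ'=2.5000 (straight) → pose (3.8329, -5.3991, 2.5000)
step 4: θ'=2.5000 (straight) → pose (0.6283, -3.0052, 2.5000)
step 5: θ'=0.2500 (R=0.8333) → pose (0.3358, -4.4802, 0.2500)
step 6: θ'=0.6250 (R=0.3333) → pose (0.4483, -4.4276, 0.6250)

(0.4483, -4.4276, 0.6250)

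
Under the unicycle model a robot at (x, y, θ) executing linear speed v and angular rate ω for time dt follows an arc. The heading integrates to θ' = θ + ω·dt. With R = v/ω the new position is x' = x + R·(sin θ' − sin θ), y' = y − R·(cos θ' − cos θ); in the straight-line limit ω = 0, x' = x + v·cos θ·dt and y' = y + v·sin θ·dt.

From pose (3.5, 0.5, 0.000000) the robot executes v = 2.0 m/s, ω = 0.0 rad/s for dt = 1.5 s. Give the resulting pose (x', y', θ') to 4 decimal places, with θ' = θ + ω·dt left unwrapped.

θ' = 0.0000 + 0.0·1.5 = 0.0000
ω = 0 → straight: x' = 3.5 + 2.0·cos(0.0000)·1.5 = 6.5000
y' = 0.5 + 2.0·sin(0.0000)·1.5 = 0.5000

(6.5000, 0.5000, 0.0000)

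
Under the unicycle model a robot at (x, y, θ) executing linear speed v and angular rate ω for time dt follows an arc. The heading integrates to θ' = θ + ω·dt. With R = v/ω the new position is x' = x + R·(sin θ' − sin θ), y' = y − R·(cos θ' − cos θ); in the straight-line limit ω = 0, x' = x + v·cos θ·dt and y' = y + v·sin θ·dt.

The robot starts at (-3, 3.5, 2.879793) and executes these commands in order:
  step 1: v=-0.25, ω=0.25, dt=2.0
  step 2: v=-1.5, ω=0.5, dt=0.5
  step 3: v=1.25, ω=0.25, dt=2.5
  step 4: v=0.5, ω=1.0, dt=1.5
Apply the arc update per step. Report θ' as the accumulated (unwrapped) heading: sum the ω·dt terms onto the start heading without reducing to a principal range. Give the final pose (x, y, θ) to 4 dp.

step 1: θ'=3.3798 (R=-1.0000) → pose (-2.5052, 3.4942, 3.3798)
step 2: θ'=3.6298 (R=-3.0000) → pose (-1.8060, 3.7599, 3.6298)
step 3: θ'=4.2548 (R=5.0000) → pose (-3.9464, 1.5530, 4.2548)
step 4: θ'=5.7548 (R=0.5000) → pose (-3.7499, 0.9003, 5.7548)

(-3.7499, 0.9003, 5.7548)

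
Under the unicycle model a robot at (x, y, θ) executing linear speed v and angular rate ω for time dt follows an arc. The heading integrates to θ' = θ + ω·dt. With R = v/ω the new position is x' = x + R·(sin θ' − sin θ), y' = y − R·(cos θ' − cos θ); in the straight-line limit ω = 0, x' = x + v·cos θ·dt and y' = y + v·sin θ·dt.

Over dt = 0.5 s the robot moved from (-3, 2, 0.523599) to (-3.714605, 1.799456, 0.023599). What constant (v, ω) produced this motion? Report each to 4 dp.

Δθ = 0.023599 − 0.523599 = -0.500000
ω = Δθ/dt = -0.500000/0.5 = -1.0000
R = Δx/(sin θ' − sin θ) = 1.5000
v = R·ω = 1.5000·-1.0000 = -1.5000

v = -1.5000, ω = -1.0000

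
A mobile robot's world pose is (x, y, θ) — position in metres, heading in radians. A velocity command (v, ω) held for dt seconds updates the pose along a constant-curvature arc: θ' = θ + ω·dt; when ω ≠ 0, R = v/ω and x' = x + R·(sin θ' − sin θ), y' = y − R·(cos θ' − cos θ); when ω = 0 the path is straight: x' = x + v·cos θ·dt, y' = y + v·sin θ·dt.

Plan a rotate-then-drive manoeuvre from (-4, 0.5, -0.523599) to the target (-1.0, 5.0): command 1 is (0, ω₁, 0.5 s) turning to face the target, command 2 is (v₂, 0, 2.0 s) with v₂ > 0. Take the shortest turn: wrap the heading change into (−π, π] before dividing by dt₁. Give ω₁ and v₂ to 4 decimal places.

heading to target = atan2(5−0.5, -1−-4) = 0.9828
Δθ = wrap(0.9828 − -0.5236) = 1.5064; ω₁ = Δθ/dt₁ = 3.0128
distance = √((-1−-4)² + (5−0.5)²) = 5.4083; v₂ = distance/dt₂ = 2.7042

ω₁ = 3.0128, v₂ = 2.7042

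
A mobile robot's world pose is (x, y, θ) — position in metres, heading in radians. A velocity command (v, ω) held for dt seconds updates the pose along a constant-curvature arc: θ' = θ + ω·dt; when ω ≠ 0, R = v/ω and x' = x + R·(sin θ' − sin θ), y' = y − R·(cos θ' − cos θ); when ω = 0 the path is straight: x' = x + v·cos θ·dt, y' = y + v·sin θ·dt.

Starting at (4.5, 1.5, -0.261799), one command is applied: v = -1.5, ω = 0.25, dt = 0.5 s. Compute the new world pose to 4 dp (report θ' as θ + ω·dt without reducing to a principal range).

(3.7653, 1.6484, -0.1368)

θ' = -0.2618 + 0.25·0.5 = -0.1368
R = v/ω = -1.5/0.25 = -6.0000
x' = 4.5 + -6.0000·(sin -0.1368 − sin -0.2618) = 3.7653
y' = 1.5 − -6.0000·(cos -0.1368 − cos -0.2618) = 1.6484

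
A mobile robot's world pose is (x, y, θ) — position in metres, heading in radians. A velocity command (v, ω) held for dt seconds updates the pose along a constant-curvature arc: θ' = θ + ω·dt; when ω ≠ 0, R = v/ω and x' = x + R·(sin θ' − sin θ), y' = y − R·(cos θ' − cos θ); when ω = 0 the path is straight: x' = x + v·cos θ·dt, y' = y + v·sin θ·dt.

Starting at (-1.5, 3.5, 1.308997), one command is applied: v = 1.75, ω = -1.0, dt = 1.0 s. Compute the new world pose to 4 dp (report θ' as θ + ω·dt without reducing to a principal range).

(-0.3418, 4.7142, 0.3090)

θ' = 1.3090 + -1.0·1.0 = 0.3090
R = v/ω = 1.75/-1.0 = -1.7500
x' = -1.5 + -1.7500·(sin 0.3090 − sin 1.3090) = -0.3418
y' = 3.5 − -1.7500·(cos 0.3090 − cos 1.3090) = 4.7142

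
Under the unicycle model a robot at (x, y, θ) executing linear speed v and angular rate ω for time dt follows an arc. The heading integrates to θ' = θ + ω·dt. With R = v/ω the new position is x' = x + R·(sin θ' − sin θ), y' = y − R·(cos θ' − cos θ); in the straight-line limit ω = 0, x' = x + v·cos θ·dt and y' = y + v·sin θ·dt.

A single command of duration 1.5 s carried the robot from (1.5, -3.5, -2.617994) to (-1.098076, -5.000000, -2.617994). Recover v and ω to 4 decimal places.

Δθ = -2.617994 − -2.617994 = 0.000000
ω = Δθ/dt = 0.000000/1.5 = 0.0000
ω = 0 → v = (Δx·cos θ + Δy·sin θ)/dt = 2.0000

v = 2.0000, ω = 0.0000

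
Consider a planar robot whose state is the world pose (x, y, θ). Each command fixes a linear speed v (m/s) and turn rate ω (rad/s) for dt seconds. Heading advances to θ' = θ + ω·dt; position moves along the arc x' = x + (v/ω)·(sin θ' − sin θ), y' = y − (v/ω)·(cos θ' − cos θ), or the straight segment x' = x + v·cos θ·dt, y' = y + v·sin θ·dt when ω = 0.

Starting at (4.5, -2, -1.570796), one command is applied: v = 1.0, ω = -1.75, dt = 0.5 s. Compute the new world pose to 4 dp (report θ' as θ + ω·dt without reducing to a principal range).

θ' = -1.5708 + -1.75·0.5 = -2.4458
R = v/ω = 1.0/-1.75 = -0.5714
x' = 4.5 + -0.5714·(sin -2.4458 − sin -1.5708) = 4.2949
y' = -2 − -0.5714·(cos -2.4458 − cos -1.5708) = -2.4386

(4.2949, -2.4386, -2.4458)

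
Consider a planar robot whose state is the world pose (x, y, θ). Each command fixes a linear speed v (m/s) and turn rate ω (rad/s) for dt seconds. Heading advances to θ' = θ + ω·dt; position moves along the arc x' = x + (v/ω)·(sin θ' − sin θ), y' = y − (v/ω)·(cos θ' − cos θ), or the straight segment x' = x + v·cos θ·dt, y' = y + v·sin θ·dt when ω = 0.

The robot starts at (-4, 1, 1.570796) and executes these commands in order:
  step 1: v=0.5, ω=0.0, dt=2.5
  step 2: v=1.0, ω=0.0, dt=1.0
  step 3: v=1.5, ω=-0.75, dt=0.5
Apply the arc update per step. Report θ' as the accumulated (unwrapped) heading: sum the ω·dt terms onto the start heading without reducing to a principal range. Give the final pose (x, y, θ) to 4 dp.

(-3.8610, 3.9825, 1.1958)

step 1: θ'=1.5708 (straight) → pose (-4.0000, 2.2500, 1.5708)
step 2: θ'=1.5708 (straight) → pose (-4.0000, 3.2500, 1.5708)
step 3: θ'=1.1958 (R=-2.0000) → pose (-3.8610, 3.9825, 1.1958)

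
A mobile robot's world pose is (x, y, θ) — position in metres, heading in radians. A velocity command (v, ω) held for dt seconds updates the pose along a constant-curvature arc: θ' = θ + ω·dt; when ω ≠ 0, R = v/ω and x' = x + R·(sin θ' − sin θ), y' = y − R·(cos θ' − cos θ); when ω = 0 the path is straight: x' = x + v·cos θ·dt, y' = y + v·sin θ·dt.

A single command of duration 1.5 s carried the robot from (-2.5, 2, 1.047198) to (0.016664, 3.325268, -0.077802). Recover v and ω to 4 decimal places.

v = 2.0000, ω = -0.7500

Δθ = -0.077802 − 1.047198 = -1.125000
ω = Δθ/dt = -1.125000/1.5 = -0.7500
R = Δx/(sin θ' − sin θ) = -2.6667
v = R·ω = -2.6667·-0.7500 = 2.0000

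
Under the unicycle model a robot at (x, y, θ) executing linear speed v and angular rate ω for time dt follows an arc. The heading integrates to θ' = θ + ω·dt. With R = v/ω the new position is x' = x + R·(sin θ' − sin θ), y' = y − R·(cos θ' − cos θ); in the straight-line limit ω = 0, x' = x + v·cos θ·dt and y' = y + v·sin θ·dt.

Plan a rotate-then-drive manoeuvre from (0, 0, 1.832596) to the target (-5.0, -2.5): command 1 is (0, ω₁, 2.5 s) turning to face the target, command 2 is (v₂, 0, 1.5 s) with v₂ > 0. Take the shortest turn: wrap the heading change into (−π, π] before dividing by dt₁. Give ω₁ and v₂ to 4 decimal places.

ω₁ = 0.7091, v₂ = 3.7268

heading to target = atan2(-2.5−0, -5−0) = -2.6779
Δθ = wrap(-2.6779 − 1.8326) = 1.7726; ω₁ = Δθ/dt₁ = 0.7091
distance = √((-5−0)² + (-2.5−0)²) = 5.5902; v₂ = distance/dt₂ = 3.7268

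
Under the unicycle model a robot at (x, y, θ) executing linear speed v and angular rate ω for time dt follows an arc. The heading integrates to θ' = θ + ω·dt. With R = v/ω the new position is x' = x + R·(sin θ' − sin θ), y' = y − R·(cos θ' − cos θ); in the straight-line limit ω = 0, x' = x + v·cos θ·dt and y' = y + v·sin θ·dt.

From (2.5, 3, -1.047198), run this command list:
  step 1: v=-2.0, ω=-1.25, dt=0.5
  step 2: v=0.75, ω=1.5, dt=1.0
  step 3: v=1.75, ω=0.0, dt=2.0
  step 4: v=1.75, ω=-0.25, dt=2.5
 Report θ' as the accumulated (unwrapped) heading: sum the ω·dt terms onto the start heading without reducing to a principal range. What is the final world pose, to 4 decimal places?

step 1: θ'=-1.6722 (R=1.6000) → pose (2.2939, 3.9620, -1.6722)
step 2: θ'=-0.1722 (R=0.5000) → pose (2.7056, 3.4187, -0.1722)
step 3: θ'=-0.1722 (straight) → pose (6.1539, 2.8190, -0.1722)
step 4: θ'=-0.7972 (R=-7.0000) → pose (9.9622, 0.8136, -0.7972)

(9.9622, 0.8136, -0.7972)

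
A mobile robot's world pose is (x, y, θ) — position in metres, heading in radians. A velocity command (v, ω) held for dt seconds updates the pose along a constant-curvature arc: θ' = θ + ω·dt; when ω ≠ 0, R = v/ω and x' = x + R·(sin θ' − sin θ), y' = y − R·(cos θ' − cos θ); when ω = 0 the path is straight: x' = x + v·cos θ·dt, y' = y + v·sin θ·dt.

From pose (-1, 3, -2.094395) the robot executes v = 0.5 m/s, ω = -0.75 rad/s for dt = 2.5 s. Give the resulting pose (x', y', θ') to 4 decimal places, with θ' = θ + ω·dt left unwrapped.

θ' = -2.0944 + -0.75·2.5 = -3.9694
R = v/ω = 0.5/-0.75 = -0.6667
x' = -1 + -0.6667·(sin -3.9694 − sin -2.0944) = -2.0683
y' = 3 − -0.6667·(cos -3.9694 − cos -2.0944) = 2.8823

(-2.0683, 2.8823, -3.9694)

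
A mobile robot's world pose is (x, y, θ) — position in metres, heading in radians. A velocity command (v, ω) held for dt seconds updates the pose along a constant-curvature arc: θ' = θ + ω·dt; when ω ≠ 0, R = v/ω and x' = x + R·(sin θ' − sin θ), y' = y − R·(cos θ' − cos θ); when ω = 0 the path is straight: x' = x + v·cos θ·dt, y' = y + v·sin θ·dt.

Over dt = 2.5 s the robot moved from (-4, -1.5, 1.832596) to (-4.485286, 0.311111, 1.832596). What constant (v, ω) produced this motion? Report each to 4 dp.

v = 0.7500, ω = 0.0000

Δθ = 1.832596 − 1.832596 = 0.000000
ω = Δθ/dt = 0.000000/2.5 = 0.0000
ω = 0 → v = (Δx·cos θ + Δy·sin θ)/dt = 0.7500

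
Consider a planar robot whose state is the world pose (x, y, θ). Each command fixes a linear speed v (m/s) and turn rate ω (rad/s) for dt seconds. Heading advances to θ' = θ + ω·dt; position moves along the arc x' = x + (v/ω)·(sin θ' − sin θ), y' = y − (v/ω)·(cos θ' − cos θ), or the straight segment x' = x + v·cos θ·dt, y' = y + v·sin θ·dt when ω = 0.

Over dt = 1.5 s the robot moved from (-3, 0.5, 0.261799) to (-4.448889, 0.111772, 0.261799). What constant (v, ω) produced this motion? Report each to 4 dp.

v = -1.0000, ω = 0.0000

Δθ = 0.261799 − 0.261799 = 0.000000
ω = Δθ/dt = 0.000000/1.5 = 0.0000
ω = 0 → v = (Δx·cos θ + Δy·sin θ)/dt = -1.0000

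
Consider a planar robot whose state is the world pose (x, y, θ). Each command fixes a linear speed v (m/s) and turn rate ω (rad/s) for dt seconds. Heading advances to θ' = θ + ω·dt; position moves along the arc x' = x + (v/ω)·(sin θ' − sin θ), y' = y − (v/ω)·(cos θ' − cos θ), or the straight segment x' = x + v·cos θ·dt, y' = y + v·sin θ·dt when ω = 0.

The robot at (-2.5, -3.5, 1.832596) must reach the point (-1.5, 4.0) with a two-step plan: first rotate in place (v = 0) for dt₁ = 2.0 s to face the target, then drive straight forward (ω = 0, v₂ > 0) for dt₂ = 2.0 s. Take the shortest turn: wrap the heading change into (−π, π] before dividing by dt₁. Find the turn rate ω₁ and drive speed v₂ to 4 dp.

heading to target = atan2(4−-3.5, -1.5−-2.5) = 1.4382
Δθ = wrap(1.4382 − 1.8326) = -0.3944; ω₁ = Δθ/dt₁ = -0.1972
distance = √((-1.5−-2.5)² + (4−-3.5)²) = 7.5664; v₂ = distance/dt₂ = 3.7832

ω₁ = -0.1972, v₂ = 3.7832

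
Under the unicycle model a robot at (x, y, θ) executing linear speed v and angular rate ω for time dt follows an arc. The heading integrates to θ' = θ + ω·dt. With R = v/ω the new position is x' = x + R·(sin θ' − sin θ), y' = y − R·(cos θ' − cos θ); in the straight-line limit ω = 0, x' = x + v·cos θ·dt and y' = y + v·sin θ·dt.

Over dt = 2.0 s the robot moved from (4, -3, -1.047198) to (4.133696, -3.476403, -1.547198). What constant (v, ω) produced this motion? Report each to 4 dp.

Δθ = -1.547198 − -1.047198 = -0.500000
ω = Δθ/dt = -0.500000/2.0 = -0.2500
R = −Δy/(cos θ' − cos θ) = -1.0000
v = R·ω = -1.0000·-0.2500 = 0.2500

v = 0.2500, ω = -0.2500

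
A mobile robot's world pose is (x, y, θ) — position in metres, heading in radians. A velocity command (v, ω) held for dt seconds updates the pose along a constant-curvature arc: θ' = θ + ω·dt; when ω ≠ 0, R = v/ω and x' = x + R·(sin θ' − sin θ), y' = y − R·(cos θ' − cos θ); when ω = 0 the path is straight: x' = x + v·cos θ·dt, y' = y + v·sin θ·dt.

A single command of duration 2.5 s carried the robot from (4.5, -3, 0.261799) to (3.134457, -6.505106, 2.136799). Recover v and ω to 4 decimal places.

v = -1.7500, ω = 0.7500

Δθ = 2.136799 − 0.261799 = 1.875000
ω = Δθ/dt = 1.875000/2.5 = 0.7500
R = −Δy/(cos θ' − cos θ) = -2.3333
v = R·ω = -2.3333·0.7500 = -1.7500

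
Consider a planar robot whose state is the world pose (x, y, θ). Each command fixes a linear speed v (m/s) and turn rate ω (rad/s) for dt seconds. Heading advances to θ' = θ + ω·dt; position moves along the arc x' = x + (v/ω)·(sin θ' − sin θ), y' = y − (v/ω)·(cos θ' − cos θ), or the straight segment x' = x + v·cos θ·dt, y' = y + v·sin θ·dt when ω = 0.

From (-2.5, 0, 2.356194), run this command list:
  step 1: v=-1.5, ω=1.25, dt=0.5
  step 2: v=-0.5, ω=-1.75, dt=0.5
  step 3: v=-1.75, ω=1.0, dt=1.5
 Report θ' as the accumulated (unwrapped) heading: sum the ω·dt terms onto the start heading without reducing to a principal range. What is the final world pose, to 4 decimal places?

(0.6462, -1.1440, 3.6062)

step 1: θ'=2.9812 (R=-1.2000) → pose (-1.8431, -0.3361, 2.9812)
step 2: θ'=2.1062 (R=0.2857) → pose (-1.6430, -0.4723, 2.1062)
step 3: θ'=3.6062 (R=-1.7500) → pose (0.6462, -1.1440, 3.6062)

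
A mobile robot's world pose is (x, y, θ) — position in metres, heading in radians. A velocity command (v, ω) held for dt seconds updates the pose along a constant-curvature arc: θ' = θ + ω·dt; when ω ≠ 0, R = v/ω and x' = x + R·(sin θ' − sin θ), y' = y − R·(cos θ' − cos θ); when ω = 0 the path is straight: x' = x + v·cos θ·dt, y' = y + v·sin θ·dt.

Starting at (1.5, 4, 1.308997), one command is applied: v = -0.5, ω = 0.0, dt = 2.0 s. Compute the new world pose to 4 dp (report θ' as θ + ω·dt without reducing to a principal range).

(1.2412, 3.0341, 1.3090)

θ' = 1.3090 + 0.0·2.0 = 1.3090
ω = 0 → straight: x' = 1.5 + -0.5·cos(1.3090)·2.0 = 1.2412
y' = 4 + -0.5·sin(1.3090)·2.0 = 3.0341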